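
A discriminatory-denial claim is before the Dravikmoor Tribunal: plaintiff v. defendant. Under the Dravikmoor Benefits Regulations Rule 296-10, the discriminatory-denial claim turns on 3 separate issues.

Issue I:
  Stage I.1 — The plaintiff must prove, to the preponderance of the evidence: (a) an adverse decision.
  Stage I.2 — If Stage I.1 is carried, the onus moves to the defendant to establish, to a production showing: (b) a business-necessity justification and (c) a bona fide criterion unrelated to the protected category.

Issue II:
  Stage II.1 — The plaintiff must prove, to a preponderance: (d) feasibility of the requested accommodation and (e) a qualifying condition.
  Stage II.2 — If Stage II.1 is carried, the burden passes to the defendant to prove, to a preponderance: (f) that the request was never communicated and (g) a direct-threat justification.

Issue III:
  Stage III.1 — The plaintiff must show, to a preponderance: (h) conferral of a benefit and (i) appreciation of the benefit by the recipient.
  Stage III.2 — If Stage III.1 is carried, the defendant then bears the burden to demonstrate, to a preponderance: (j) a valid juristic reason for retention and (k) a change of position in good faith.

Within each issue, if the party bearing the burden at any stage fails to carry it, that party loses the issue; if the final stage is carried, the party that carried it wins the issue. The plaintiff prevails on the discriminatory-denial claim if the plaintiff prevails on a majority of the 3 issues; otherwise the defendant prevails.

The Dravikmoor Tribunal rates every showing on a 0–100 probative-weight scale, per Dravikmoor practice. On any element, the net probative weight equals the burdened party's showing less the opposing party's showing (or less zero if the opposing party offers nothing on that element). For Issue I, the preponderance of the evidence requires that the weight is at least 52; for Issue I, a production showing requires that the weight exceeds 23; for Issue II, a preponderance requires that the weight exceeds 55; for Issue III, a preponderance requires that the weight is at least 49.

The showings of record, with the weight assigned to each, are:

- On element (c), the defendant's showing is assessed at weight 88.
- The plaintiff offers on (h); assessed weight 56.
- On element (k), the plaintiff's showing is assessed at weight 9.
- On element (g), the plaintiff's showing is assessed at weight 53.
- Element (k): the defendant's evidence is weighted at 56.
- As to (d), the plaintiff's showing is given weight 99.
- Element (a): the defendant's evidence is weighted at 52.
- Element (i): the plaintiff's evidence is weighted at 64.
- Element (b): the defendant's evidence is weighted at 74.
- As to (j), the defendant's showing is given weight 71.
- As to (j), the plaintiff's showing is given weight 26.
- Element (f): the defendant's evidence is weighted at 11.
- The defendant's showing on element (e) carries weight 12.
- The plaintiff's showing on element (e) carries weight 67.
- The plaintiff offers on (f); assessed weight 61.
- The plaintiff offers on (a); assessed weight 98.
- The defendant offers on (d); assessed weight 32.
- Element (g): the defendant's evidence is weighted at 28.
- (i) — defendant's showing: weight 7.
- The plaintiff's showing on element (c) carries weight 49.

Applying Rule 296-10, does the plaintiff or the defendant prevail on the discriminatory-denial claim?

defendant

— Issue I —
Stage I.1 — burden on plaintiff; standard: the preponderance of the evidence (weight is at least 52).
    (a): 98 − 52 = 46 < 52 [not met]
  The plaintiff does not carry Stage I.1.
So the defendant prevails on this issue.
— Issue II —
At Stage II.1 the plaintiff must meet a preponderance (weight exceeds 55): on (d) the weight is 99 less the opposing 32 gives net 67, > 55, so (d) meets the standard; on (e) the weight is 67 less the opposing 12 gives net 55, ≤ 55, so (e) does not meet the standard.
  Stage II.1 not carried; the plaintiff fails its burden.
The defendant prevails on this issue.
— Issue III —
Stage III.1 (plaintiff, a preponderance, weight is at least 49): (h) 56 ≥ 49 — meets; (i) net 64−7=57 ≥ 49 — meets.
  All elements met. The burden passes to the defendant.
Stage III.2 (defendant, a preponderance, weight is at least 49): (j) net 71−26=45 < 49 — fails; (k) net 56−9=47 < 49 — fails.
  The defendant does not carry Stage III.2.
The plaintiff prevails on this issue.
Per-issue: Issue I → defendant; Issue II → defendant; Issue III → plaintiff. The plaintiff must prevail on a majority of issues; overall, the defendant prevails.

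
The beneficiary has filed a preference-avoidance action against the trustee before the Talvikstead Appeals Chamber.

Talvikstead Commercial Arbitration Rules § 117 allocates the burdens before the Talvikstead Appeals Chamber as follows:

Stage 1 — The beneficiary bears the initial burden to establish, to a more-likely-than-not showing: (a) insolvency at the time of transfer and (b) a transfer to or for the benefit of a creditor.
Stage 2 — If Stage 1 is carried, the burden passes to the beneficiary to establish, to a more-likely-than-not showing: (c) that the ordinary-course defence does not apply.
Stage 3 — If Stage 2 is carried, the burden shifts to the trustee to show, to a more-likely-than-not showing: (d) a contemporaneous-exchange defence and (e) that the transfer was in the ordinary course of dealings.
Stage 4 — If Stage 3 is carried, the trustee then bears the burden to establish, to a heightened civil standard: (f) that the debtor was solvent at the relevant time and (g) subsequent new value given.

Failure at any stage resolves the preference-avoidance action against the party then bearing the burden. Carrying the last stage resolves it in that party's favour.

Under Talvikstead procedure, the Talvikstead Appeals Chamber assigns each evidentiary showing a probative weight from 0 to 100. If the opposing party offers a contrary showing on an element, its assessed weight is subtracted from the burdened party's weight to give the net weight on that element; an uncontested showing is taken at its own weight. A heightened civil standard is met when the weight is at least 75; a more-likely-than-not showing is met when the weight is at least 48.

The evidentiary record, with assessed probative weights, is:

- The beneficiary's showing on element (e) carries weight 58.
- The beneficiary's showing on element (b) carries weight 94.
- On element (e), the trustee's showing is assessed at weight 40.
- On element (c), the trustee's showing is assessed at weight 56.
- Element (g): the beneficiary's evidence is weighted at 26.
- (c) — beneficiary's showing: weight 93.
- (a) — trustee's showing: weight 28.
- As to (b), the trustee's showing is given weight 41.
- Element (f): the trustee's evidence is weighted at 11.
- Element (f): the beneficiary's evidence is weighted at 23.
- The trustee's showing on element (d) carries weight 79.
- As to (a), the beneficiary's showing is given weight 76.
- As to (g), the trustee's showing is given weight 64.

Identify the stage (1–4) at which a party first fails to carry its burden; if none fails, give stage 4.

Stage 1 — burden on beneficiary; standard: a more-likely-than-not showing (weight is at least 48).
    (a): 76 − 28 = 48 ≥ 48 [met]
    (b): 94 − 41 = 53 ≥ 48 [met]
  All elements met. The beneficiary retains the burden for Stage 2.
Stage 2 — burden on beneficiary; standard: a more-likely-than-not showing (weight is at least 48).
    (c): 93 − 56 = 37 < 48 [not met]
  Not every element is met, so the beneficiary fails to carry Stage 2.
The trustee prevails.

stage 2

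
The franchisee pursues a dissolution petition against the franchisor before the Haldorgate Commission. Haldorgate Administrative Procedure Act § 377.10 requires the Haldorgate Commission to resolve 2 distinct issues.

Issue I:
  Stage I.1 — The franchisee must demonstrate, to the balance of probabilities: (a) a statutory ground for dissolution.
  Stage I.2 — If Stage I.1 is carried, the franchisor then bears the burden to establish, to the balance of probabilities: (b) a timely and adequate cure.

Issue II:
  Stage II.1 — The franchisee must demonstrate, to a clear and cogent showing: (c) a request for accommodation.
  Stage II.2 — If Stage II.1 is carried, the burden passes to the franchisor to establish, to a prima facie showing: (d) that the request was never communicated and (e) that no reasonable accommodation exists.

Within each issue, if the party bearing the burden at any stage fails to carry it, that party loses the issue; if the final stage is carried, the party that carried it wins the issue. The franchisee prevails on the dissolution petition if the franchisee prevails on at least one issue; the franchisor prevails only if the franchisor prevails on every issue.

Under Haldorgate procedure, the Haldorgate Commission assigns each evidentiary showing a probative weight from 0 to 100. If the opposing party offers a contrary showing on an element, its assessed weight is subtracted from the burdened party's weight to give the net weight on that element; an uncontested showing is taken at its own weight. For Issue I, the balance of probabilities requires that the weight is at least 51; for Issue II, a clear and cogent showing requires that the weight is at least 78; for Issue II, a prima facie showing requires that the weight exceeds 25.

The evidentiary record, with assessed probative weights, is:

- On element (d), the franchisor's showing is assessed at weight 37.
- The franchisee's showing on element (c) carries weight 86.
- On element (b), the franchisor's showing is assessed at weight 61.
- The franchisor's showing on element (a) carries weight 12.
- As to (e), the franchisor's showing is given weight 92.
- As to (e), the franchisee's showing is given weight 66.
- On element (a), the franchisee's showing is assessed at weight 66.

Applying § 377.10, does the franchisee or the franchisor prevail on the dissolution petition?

— Issue I —
At Stage I.1 the franchisee must meet the balance of probabilities (weight is at least 51): on (a) the weight is 66 less the opposing 12 gives net 54, which does reach 51, so (a) meets the standard.
  The franchisee carries Stage I.1; the franchisor now bears the burden.
At Stage I.2 the franchisor must meet the balance of probabilities (weight is at least 51): on (b) the weight is 61, ≥ 51, so (b) meets the standard.
  All elements met at the final stage.
All stages carried — the franchisor prevails on this issue.
— Issue II —
Stage II.1 (franchisee, a clear and cogent showing, weight is at least 78): (c) 86 ≥ 78 — meets.
  Stage II.1 is satisfied; the onus moves to the franchisor.
Stage II.2 (franchisor, a prima facie showing, weight exceeds 25): (d) 37 > 25 — meets; (e) net 92−66=26 > 25 — meets.
  Stage II.2 carried; the final stage is satisfied.
All stages carried — the franchisor prevails on this issue.
Per-issue: Issue I → franchisor; Issue II → franchisor. The franchisee must prevail on at least one issue; overall, the franchisor prevails.

franchisor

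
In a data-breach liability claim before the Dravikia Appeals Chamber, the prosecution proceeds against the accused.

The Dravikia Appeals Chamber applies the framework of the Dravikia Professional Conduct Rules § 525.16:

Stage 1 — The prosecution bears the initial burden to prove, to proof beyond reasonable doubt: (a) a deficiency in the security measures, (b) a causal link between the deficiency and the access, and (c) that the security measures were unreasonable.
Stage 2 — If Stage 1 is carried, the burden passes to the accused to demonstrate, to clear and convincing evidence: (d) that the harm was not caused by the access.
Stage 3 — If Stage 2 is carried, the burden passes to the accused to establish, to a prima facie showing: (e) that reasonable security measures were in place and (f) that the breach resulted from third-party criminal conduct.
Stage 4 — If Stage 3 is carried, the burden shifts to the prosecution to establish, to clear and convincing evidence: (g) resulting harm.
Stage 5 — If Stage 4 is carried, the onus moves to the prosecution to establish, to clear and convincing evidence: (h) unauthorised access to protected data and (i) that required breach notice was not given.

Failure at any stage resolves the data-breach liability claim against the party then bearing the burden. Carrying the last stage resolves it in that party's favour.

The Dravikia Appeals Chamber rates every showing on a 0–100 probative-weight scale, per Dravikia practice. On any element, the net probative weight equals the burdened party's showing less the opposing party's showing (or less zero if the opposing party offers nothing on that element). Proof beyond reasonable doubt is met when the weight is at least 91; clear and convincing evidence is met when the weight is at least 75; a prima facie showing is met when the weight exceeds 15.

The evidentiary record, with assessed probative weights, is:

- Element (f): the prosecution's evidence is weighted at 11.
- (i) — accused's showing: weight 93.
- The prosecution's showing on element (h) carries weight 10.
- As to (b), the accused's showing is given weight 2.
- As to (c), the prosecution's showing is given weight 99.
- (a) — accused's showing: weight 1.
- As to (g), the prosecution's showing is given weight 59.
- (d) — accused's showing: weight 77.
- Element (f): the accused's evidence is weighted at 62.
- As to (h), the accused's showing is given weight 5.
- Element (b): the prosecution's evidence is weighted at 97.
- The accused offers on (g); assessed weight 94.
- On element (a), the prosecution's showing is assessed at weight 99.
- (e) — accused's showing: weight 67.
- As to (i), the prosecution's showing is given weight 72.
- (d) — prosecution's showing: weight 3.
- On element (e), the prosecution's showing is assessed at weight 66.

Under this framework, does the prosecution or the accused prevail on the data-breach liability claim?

prosecution

At Stage 1 the prosecution must meet proof beyond reasonable doubt (weight is at least 91): on (a) the weight is 99 less the opposing 1 gives net 98, ≥ 91, so (a) meets the standard; on (b) the weight is 97 less the opposing 2 gives net 95, which does reach 91, so (b) meets the standard; on (c) the weight is 99, which does reach 91, so (c) meets the standard.
  Stage 1 carried; the burden shifts to the accused.
At Stage 2 the accused must meet clear and convincing evidence (weight is at least 75): on (d) the weight is 77 less the opposing 3 gives net 74, which does not reach 75, so (d) does not meet the standard.
  The accused does not carry Stage 2.
The prosecution prevails.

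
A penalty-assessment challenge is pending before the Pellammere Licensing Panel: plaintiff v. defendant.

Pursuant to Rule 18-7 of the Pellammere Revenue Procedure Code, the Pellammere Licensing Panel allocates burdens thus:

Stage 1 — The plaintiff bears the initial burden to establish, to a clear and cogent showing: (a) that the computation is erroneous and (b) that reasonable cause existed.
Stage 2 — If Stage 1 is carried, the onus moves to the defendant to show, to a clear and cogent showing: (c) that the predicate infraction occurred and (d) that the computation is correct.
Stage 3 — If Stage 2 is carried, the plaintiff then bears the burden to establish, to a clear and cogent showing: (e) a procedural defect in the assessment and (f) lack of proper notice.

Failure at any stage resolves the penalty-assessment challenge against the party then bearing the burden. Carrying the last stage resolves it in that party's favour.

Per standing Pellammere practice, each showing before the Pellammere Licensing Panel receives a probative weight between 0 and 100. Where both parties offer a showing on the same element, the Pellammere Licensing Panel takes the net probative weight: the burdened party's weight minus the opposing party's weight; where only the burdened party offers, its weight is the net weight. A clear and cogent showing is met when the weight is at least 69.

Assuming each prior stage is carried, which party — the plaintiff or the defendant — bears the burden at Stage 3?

plaintiff

Stage 3's rule assigns the burden to the plaintiff (to a clear and cogent showing).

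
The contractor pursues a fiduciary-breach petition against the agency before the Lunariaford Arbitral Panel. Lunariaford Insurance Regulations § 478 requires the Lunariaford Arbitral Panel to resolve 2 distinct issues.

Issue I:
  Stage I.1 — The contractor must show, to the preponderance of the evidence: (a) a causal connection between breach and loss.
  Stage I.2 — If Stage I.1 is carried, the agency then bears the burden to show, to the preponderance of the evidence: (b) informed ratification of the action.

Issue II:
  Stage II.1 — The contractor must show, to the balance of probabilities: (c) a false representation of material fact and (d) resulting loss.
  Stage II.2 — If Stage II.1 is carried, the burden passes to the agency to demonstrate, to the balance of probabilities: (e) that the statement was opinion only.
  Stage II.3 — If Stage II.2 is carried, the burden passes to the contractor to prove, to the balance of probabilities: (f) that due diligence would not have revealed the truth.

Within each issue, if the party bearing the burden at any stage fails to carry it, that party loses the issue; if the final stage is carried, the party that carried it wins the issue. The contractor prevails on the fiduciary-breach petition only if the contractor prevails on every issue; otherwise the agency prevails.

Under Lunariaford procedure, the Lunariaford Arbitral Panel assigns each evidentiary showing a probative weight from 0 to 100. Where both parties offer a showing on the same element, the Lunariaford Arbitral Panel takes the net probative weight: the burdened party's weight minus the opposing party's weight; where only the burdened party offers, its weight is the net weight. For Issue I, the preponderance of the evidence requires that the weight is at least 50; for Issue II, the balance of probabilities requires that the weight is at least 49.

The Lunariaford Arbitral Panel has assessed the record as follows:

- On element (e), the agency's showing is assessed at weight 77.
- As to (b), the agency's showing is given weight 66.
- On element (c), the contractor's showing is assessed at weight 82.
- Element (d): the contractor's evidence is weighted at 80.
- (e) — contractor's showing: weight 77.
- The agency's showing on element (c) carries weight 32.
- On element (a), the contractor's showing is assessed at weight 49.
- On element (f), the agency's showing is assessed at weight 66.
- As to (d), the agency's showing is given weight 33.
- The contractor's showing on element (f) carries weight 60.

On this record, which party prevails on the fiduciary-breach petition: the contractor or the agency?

agency

— Issue I —
Stage I.1 (contractor, the preponderance of the evidence, weight is at least 50): (a) 49 < 50 — fails.
  Stage I.1 not carried; the contractor fails its burden.
The analysis ends at Stage I.1; the agency prevails on this issue.
— Issue II —
At Stage II.1 the contractor must meet the balance of probabilities (weight is at least 49): on (c) the weight is 82 less the opposing 32 gives net 50, which does reach 49, so (c) meets the standard; on (d) the weight is 80 less the opposing 33 gives net 47, which does not reach 49, so (d) does not meet the standard.
  Stage II.1 not carried; the contractor fails its burden.
The agency prevails on this issue.
Per-issue: Issue I → agency; Issue II → agency. The contractor must prevail on every issue; overall, the agency prevails.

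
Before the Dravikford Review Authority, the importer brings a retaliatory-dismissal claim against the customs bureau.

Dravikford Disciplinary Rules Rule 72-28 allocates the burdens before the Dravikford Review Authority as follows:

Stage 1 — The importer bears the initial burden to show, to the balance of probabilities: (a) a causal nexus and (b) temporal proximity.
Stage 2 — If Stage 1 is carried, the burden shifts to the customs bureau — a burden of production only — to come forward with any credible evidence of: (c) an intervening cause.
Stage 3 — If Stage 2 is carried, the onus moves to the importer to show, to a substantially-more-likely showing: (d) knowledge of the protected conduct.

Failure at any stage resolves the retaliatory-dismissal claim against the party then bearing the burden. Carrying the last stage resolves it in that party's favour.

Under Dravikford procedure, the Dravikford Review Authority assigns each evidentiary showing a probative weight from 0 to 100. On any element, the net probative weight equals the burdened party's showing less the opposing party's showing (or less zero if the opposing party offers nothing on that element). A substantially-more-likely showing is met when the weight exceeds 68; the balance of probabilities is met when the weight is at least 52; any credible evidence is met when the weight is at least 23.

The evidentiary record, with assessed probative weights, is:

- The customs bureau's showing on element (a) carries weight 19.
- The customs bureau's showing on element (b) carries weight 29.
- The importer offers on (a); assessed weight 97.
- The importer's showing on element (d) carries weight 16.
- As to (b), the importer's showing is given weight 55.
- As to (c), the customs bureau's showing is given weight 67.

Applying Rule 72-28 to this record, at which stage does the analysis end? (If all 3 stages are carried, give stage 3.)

At Stage 1 the importer must meet the balance of probabilities (weight is at least 52): on (a) the weight is 97 less the opposing 19 gives net 78, ≥ 52, so (a) meets the standard; on (b) the weight is 55 less the opposing 29 gives net 26, < 52, so (b) does not meet the standard.
  Stage 1 not carried; the importer fails its burden.
The analysis ends at Stage 1; the customs bureau prevails.

stage 1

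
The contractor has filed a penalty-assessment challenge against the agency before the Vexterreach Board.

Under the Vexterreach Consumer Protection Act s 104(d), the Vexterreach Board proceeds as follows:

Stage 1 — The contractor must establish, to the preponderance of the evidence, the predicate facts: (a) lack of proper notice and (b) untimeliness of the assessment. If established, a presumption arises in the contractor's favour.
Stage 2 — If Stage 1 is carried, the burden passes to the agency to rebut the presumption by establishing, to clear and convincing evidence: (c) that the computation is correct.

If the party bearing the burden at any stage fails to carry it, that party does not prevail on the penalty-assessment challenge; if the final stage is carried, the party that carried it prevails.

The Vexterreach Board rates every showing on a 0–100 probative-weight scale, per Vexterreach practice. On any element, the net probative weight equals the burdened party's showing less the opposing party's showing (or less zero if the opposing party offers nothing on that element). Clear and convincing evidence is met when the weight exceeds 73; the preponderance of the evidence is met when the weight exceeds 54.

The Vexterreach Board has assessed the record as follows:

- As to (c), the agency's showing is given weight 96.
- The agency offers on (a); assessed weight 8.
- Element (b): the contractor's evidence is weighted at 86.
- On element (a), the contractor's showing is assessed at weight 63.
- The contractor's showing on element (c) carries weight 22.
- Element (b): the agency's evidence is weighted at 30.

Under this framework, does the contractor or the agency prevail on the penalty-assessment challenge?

Stage 1 (contractor, the preponderance of the evidence, weight exceeds 54): (a) net 63−8=55 > 54 — meets; (b) net 86−30=56 > 54 — meets.
  Stage 1 is satisfied; the onus moves to the agency.
Stage 2 (agency, clear and convincing evidence, weight exceeds 73): (c) net 96−22=74 > 73 — meets.
  Stage 2 carried; the final stage is satisfied.
All stages carried — the agency prevails.

agency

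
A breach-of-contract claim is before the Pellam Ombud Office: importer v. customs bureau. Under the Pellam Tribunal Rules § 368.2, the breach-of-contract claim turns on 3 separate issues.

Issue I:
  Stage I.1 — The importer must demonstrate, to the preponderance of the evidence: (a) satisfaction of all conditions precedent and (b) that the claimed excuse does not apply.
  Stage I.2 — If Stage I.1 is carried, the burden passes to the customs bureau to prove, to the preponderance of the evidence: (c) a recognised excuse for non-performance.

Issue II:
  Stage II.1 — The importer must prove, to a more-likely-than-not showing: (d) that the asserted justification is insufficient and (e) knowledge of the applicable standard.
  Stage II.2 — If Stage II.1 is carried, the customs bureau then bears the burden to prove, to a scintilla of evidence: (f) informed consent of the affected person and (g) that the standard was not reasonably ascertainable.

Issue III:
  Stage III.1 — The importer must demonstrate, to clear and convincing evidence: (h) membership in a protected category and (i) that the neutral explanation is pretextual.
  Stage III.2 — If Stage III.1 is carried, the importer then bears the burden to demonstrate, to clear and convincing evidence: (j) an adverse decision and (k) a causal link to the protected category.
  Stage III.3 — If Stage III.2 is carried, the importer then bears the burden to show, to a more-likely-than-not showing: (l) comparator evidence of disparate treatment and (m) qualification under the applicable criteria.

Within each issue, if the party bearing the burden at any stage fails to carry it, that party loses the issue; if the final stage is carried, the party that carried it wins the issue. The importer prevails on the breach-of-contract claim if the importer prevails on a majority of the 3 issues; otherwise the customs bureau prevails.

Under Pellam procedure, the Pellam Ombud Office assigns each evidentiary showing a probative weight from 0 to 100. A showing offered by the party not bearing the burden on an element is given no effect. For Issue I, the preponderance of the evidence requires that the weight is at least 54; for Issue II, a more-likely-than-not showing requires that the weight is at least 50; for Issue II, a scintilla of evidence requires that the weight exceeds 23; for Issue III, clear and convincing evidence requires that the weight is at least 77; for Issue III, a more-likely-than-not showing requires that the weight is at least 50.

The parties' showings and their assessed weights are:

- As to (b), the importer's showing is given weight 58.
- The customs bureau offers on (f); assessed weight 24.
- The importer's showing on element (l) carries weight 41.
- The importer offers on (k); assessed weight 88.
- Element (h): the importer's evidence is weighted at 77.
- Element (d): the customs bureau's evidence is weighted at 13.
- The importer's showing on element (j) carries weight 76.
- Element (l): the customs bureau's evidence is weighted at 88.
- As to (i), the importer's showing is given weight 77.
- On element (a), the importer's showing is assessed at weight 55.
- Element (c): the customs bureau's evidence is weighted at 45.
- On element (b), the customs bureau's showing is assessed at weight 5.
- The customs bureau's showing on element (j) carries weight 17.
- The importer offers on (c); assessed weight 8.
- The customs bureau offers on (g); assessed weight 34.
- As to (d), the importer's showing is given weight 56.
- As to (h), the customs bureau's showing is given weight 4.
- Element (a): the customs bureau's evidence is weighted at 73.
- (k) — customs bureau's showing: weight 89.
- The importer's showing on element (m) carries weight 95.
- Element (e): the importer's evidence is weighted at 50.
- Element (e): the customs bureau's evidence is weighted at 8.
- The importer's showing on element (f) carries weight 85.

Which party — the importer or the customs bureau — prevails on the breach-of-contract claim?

— Issue I —
Stage I.1 — burden on importer; standard: the preponderance of the evidence (weight is at least 54).
    (a): 55 (customs bureau's 73 disregarded) ≥ 54 [met]
    (b): 58 (customs bureau's 5 disregarded) ≥ 54 [met]
  Stage I.1 carried; the burden shifts to the customs bureau.
Stage I.2 — burden on customs bureau; standard: the preponderance of the evidence (weight is at least 54).
    (c): 45 (importer's 8 disregarded) < 54 [not met]
  Stage I.2 not carried; the customs bureau fails its burden.
The analysis ends at Stage I.2; the importer prevails on this issue.
— Issue II —
At Stage II.1 the importer must meet a more-likely-than-not showing (weight is at least 50): on (d) the weight is 56 (the customs bureau's 13 is given no effect), ≥ 50, so (d) meets the standard; on (e) the weight is 50 (the customs bureau's 8 is given no effect), ≥ 50, so (e) meets the standard.
  Stage II.1 carried; the burden shifts to the customs bureau.
At Stage II.2 the customs bureau must meet a scintilla of evidence (weight exceeds 23): on (f) the weight is 24 (the importer's 85 is given no effect), which does exceed 23, so (f) meets the standard; on (g) the weight is 34, > 23, so (g) meets the standard.
  The customs bureau carries the last stage.
Every stage carried; the customs bureau prevails on this issue.
— Issue III —
Stage III.1 (importer, clear and convincing evidence, weight is at least 77): (h) 77 (customs bureau's 4 disregarded) ≥ 77 — meets; (i) 77 ≥ 77 — meets.
  All elements met. The importer retains the burden for Stage III.2.
Stage III.2 (importer, clear and convincing evidence, weight is at least 77): (j) 76 (customs bureau's 17 disregarded) < 77 — fails; (k) 88 (customs bureau's 89 disregarded) ≥ 77 — meets.
  Stage III.2 not carried; the importer fails its burden.
The customs bureau prevails on this issue.
Per-issue: Issue I → importer; Issue II → customs bureau; Issue III → customs bureau. The importer must prevail on a majority of issues; overall, the customs bureau prevails.

customs bureau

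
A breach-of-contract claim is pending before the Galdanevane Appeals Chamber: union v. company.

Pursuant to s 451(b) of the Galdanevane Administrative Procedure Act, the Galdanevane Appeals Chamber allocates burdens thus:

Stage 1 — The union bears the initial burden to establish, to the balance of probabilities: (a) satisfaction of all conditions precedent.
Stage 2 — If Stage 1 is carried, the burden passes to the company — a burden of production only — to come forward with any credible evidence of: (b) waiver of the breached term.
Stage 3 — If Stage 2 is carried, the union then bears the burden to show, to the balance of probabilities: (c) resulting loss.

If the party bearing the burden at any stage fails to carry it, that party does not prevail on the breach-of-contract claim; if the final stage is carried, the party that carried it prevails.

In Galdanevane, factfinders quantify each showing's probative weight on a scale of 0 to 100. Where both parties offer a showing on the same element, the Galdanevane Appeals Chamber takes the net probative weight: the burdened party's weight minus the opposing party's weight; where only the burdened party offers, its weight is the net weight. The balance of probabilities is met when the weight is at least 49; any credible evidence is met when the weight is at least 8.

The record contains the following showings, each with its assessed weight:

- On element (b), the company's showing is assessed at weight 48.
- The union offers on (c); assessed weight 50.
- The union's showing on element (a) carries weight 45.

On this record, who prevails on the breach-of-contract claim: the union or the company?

company

Stage 1 — burden on union; standard: the balance of probabilities (weight is at least 49).
    (a): 45 < 49 [not met]
  The union does not carry Stage 1.
So the company prevails.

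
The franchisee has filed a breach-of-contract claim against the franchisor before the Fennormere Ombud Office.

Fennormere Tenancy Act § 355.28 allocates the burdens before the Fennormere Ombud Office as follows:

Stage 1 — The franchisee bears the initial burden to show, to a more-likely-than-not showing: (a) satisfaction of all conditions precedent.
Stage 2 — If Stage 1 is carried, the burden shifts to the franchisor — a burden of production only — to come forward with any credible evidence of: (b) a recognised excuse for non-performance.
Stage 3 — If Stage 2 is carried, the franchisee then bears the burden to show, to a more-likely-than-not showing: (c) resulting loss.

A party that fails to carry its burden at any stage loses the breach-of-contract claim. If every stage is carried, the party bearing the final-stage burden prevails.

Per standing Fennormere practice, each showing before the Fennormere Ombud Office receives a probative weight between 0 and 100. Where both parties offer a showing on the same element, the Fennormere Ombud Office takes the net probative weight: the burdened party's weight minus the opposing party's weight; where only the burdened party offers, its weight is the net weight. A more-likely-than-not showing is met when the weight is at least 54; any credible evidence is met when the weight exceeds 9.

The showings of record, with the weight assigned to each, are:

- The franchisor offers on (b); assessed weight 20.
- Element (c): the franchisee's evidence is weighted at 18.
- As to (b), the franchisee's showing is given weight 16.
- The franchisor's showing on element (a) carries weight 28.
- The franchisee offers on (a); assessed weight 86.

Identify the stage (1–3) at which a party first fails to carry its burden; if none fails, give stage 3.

At Stage 1 the franchisee must meet a more-likely-than-not showing (weight is at least 54): on (a) the weight is 86 less the opposing 28 gives net 58, ≥ 54, so (a) meets the standard.
  Stage 1 carried; the burden shifts to the franchisor.
At Stage 2 the franchisor must meet any credible evidence (weight exceeds 9): on (b) the weight is 20 less the opposing 16 gives net 4, which does not exceed 9, so (b) does not meet the standard.
  The franchisor does not carry Stage 2.
The franchisee prevails.

stage 2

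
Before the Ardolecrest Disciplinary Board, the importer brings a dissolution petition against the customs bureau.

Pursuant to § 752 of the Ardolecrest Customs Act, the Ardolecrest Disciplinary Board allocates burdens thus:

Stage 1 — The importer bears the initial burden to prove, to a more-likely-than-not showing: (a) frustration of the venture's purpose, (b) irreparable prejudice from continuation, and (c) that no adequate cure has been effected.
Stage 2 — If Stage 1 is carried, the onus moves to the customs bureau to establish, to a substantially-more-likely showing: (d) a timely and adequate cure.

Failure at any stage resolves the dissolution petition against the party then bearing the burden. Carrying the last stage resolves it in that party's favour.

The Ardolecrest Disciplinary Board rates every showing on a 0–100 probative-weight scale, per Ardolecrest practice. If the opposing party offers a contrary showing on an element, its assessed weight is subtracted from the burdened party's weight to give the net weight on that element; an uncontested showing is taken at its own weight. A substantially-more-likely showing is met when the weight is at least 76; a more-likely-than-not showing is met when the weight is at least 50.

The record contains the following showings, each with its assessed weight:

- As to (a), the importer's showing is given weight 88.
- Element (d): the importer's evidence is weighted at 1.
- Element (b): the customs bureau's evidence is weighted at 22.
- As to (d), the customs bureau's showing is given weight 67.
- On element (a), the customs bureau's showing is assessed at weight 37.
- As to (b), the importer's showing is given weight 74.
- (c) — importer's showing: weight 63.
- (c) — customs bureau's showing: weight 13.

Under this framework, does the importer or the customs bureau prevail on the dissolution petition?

importer

Stage 1 (importer, a more-likely-than-not showing, weight is at least 50): (a) net 88−37=51 ≥ 50 — meets; (b) net 74−22=52 ≥ 50 — meets; (c) net 63−13=50 ≥ 50 — meets.
  Stage 1 is satisfied; the onus moves to the customs bureau.
Stage 2 (customs bureau, a substantially-more-likely showing, weight is at least 76): (d) net 67−1=66 < 76 — fails.
  Stage 2 not carried; the customs bureau fails its burden.
So the importer prevails.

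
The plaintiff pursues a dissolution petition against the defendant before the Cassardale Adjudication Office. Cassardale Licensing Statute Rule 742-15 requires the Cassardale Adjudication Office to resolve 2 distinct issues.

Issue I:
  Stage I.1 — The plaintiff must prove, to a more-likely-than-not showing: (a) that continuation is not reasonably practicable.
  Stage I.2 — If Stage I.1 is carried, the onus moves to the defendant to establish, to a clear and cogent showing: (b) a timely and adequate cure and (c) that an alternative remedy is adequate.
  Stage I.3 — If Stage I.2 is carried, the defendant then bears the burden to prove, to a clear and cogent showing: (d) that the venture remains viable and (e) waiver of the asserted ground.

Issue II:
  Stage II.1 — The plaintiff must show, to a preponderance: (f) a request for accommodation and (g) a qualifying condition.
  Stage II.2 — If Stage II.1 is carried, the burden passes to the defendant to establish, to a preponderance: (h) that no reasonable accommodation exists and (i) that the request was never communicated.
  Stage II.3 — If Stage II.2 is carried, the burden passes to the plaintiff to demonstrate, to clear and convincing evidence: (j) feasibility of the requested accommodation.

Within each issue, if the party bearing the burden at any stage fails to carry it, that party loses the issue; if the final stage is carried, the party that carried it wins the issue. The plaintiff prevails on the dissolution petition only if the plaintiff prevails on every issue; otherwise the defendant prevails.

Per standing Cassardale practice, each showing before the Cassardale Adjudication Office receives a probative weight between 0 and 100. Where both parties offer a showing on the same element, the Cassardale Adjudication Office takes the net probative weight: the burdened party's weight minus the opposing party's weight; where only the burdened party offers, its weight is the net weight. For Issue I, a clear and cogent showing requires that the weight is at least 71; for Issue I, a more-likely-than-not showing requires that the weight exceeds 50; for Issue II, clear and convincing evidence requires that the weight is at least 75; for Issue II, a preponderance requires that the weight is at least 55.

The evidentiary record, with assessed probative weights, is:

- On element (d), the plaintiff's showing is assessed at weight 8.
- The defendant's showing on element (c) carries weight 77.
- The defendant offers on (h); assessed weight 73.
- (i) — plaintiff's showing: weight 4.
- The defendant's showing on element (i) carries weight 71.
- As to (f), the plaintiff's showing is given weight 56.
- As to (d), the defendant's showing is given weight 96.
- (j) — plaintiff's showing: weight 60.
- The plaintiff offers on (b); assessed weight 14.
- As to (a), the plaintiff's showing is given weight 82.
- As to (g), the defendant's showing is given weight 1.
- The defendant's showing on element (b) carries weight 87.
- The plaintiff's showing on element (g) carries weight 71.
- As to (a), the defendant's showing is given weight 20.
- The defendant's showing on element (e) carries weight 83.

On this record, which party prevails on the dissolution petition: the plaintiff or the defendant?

defendant

— Issue I —
Stage I.1 (plaintiff, a more-likely-than-not showing, weight exceeds 50): (a) net 82−20=62 > 50 — meets.
  Stage I.1 carried; the burden shifts to the defendant.
Stage I.2 (defendant, a clear and cogent showing, weight is at least 71): (b) net 87−14=73 ≥ 71 — meets; (c) 77 ≥ 71 — meets.
  Stage I.2 is satisfied; the defendant continues to bear the burden.
Stage I.3 (defendant, a clear and cogent showing, weight is at least 71): (d) net 96−8=88 ≥ 71 — meets; (e) 83 ≥ 71 — meets.
  Stage I.3 carried; the final stage is satisfied.
Every stage carried; the defendant prevails on this issue.
— Issue II —
Stage II.1 — burden on plaintiff; standard: a preponderance (weight is at least 55).
    (f): 56 ≥ 55 [met]
    (g): 71 − 1 = 70 ≥ 55 [met]
  All elements met. The burden passes to the defendant.
Stage II.2 — burden on defendant; standard: a preponderance (weight is at least 55).
    (h): 73 ≥ 55 [met]
    (i): 71 − 4 = 67 ≥ 55 [met]
  All elements met. The burden passes to the plaintiff.
Stage II.3 — burden on plaintiff; standard: clear and convincing evidence (weight is at least 75).
    (j): 60 < 75 [not met]
  Stage II.3 not carried; the plaintiff fails its burden.
The analysis ends at Stage II.3; the defendant prevails on this issue.
Per-issue: Issue I → defendant; Issue II → defendant. The plaintiff must prevail on every issue; overall, the defendant prevails.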